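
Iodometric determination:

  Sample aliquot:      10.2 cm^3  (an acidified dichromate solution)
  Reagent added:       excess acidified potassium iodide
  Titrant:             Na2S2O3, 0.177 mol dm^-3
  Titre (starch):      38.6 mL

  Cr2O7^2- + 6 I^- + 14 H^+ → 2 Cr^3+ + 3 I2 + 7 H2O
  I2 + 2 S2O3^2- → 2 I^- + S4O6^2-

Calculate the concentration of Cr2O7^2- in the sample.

n(S2O3^2-) = 0.0386 × 0.177 = 6.83 × 10^-3 mol
n(I2) = n(S2O3^2-)/2 = 3.42 × 10^-3 mol
From the 1:3 ratio, n(Cr2O7^2-) in the aliquot = 1/3 × 3.42 × 10^-3 = 1.14 × 10^-3 mol
[Cr2O7^2-] = 1.14 × 10^-3 / 0.0102 = 0.112 mol/L

0.112 mol/L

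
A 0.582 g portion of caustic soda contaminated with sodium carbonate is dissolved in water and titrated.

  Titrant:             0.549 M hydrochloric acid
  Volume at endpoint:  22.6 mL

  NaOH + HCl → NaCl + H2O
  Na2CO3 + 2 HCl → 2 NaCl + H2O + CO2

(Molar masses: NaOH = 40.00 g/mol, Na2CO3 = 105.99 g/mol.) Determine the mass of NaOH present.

0.232 g

n(HCl) = 0.0226 × 0.549 = 0.0124 mol
Let x = n(NaOH), y = n(Na2CO3).
Titrant: 1x + 2y = 0.0124;  mass: 40.00x + 105.99y = 0.582
Solving, x = 5.81 × 10^-3 mol, y = 3.30 × 10^-3 mol
mass of NaOH = 5.81 × 10^-3 × 40.00 = 0.232 g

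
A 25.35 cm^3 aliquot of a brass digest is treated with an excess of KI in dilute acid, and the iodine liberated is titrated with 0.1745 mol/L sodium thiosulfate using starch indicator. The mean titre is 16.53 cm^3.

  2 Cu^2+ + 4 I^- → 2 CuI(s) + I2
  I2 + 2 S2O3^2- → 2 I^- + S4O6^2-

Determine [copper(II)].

0.1138 mol/L

n(S2O3^2-) = 0.01653 × 0.1745 = 2.884 × 10^-3 mol
n(I2) = n(S2O3^2-)/2 = 1.442 × 10^-3 mol
From the 2:1 ratio, n(Cu2+) in the aliquot = 2/1 × 1.442 × 10^-3 = 2.884 × 10^-3 mol
[Cu2+] = 2.884 × 10^-3 / 0.02535 = 0.1138 mol/L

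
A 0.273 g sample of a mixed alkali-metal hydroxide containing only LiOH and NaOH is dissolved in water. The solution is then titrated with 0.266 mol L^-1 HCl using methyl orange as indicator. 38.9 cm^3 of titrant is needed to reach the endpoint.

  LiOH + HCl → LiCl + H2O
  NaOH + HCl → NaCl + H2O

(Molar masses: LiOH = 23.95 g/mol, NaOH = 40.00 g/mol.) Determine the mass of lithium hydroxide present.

0.210 g

n(HCl) = 0.0389 × 0.266 = 0.0103 mol
Let x = n(LiOH), y = n(NaOH).
Titrant: 1x + 1y = 0.0103;  mass: 23.95x + 40.00y = 0.273
Solving, x = 8.78 × 10^-3 mol, y = 1.57 × 10^-3 mol
mass of LiOH = 8.78 × 10^-3 × 23.95 = 0.210 g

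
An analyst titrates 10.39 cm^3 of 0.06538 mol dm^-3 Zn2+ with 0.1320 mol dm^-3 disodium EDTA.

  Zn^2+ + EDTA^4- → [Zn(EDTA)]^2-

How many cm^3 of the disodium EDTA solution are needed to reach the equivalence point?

n(Zn2+) = 0.01039 L × 0.06538 mol/L = 6.793 × 10^-4 mol
n(EDTA) = 6.793 × 10^-4 mol (1:1 stoichiometry)
V(EDTA) = 6.793 × 10^-4 mol / 0.1320 mol/L = 0.005146 L = 5.146 mL

5.146 mL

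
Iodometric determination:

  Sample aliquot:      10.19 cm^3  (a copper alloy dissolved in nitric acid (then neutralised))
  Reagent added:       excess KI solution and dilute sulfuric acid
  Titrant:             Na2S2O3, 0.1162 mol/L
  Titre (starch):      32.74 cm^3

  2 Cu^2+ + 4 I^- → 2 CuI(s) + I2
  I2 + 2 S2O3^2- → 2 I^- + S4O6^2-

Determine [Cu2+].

n(S2O3^2-) = 0.03274 × 0.1162 = 3.804 × 10^-3 mol
n(I2) = n(S2O3^2-)/2 = 1.902 × 10^-3 mol
From the 2:1 ratio, n(Cu2+) in the aliquot = 2/1 × 1.902 × 10^-3 = 3.804 × 10^-3 mol
[Cu2+] = 3.804 × 10^-3 / 0.01019 = 0.3733 mol/L

0.3733 mol/L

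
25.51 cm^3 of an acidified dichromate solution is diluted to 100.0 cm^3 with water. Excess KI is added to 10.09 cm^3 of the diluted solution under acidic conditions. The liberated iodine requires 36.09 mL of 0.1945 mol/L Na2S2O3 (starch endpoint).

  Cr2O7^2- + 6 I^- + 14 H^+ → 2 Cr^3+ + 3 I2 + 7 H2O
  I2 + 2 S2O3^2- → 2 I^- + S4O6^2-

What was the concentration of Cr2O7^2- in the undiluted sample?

n(S2O3^2-) = 0.03609 × 0.1945 = 7.020 × 10^-3 mol
n(I2) = n(S2O3^2-)/2 = 3.510 × 10^-3 mol
From the 1:3 ratio, n(Cr2O7^2-) in the aliquot = 1/3 × 3.510 × 10^-3 = 1.170 × 10^-3 mol
[Cr2O7^2-]_dilute = 1.170 × 10^-3 / 0.01009 = 0.1159 mol/L
[Cr2O7^2-]_original = 0.1159 × 100.0/25.51 = 0.4545 mol/L

0.4545 mol/L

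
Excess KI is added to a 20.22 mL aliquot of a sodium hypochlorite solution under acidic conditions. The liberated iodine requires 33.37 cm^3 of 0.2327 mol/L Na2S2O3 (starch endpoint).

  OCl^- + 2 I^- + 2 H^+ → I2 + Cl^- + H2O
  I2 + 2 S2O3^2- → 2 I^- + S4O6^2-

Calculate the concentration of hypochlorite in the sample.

n(S2O3^2-) = 0.03337 × 0.2327 = 7.765 × 10^-3 mol
n(I2) = n(S2O3^2-)/2 = 3.883 × 10^-3 mol
n(OCl^-) in the aliquot = 3.883 × 10^-3 mol (1:1 ratio)
[OCl^-] = 3.883 × 10^-3 / 0.02022 = 0.1920 mol/L

0.1920 mol/L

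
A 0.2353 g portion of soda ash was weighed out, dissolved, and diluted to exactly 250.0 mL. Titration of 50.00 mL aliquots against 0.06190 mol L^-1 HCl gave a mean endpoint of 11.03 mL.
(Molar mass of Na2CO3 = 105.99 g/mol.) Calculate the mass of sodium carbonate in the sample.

Na2CO3 + 2 HCl → 2 NaCl + H2O + CO2
n(HCl) per titration = 0.01103 × 0.06190 = 6.828 × 10^-4 mol
From the 1:2 ratio, n(Na2CO3) in each aliquot = 1/2 × 6.828 × 10^-4 = 3.414 × 10^-4 mol
n(Na2CO3) in the whole flask = 3.414 × 10^-4 × 250.0/50.00 = 1.707 × 10^-3 mol
mass of Na2CO3 = 1.707 × 10^-3 × 105.99 = 0.1809 g

0.1809 g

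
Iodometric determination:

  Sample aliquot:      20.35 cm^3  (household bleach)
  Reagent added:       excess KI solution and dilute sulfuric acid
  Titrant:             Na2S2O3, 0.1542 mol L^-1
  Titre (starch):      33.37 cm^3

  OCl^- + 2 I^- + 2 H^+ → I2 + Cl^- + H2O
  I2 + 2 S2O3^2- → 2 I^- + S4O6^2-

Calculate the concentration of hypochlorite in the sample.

0.1264 mol/L

n(S2O3^2-) = 0.03337 × 0.1542 = 5.146 × 10^-3 mol
n(I2) = n(S2O3^2-)/2 = 2.573 × 10^-3 mol
n(OCl^-) in the aliquot = 2.573 × 10^-3 mol (1:1 ratio)
[OCl^-] = 2.573 × 10^-3 / 0.02035 = 0.1264 mol/L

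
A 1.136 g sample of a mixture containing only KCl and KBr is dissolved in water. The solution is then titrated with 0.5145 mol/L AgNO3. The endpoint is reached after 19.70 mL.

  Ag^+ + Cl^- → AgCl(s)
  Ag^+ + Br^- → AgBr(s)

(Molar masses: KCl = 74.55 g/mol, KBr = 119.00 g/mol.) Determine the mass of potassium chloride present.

0.1176 g

n(AgNO3) = 0.01970 × 0.5145 = 0.01014 mol
Let x = n(KCl), y = n(KBr).
Titrant: 1x + 1y = 0.01014;  mass: 74.55x + 119.00y = 1.136
Solving, x = 1.578 × 10^-3 mol, y = 8.558 × 10^-3 mol
mass of KCl = 1.578 × 10^-3 × 74.55 = 0.1176 g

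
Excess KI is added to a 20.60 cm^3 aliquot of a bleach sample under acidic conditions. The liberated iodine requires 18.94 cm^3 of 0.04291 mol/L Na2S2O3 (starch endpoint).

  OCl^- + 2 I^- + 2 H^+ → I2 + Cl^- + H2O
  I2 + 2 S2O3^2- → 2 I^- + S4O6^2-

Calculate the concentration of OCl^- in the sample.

n(S2O3^2-) = 0.01894 × 0.04291 = 8.127 × 10^-4 mol
n(I2) = n(S2O3^2-)/2 = 4.064 × 10^-4 mol
n(OCl^-) in the aliquot = 4.064 × 10^-4 mol (1:1 ratio)
[OCl^-] = 4.064 × 10^-4 / 0.02060 = 0.01973 mol/L

0.01973 mol/L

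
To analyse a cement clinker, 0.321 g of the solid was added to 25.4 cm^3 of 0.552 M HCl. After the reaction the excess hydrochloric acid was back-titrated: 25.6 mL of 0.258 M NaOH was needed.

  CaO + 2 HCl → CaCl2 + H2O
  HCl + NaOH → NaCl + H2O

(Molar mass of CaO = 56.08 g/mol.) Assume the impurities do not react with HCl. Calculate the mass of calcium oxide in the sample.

n(HCl) added = 0.0254 × 0.552 = 0.0140 mol
n(NaOH) used in back-titration = 0.0256 × 0.258 = 6.60 × 10^-3 mol
n(HCl) left over = 6.60 × 10^-3 mol (1:1 ratio)
n(HCl) consumed by analyte = 0.0140 − 6.60 × 10^-3 = 7.42 × 10^-3 mol
From the 1:2 ratio, n(CaO) = 1/2 × 7.42 × 10^-3 = 3.71 × 10^-3 mol
mass of CaO = 3.71 × 10^-3 × 56.08 = 0.208 g

0.208 g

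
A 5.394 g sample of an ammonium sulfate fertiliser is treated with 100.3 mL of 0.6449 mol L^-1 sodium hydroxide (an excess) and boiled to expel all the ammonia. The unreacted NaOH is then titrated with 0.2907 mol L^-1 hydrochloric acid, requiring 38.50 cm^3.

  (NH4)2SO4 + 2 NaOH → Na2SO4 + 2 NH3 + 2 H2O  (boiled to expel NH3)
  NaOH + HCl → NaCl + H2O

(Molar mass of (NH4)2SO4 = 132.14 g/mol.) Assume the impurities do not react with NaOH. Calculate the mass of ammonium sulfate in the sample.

3.534 g

n(NaOH) added = 0.1003 × 0.6449 = 0.06468 mol
n(HCl) used in back-titration = 0.03850 × 0.2907 = 0.01119 mol
n(NaOH) left over = 0.01119 mol (1:1 ratio)
n(NaOH) consumed by analyte = 0.06468 − 0.01119 = 0.05349 mol
From the 1:2 ratio, n((NH4)2SO4) = 1/2 × 0.05349 = 0.02675 mol
mass of (NH4)2SO4 = 0.02675 × 132.14 = 3.534 g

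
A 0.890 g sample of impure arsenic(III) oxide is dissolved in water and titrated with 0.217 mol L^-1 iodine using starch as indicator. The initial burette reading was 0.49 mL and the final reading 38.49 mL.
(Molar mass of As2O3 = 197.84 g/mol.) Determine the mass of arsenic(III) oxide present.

0.816 g

As2O3 + 2 I2 + 2 H2O → As2O5 + 4 HI
n(I2) = 0.0380 L × 0.217 mol/L = 8.25 × 10^-3 mol
From the 1:2 ratio, n(As2O3) = 1/2 × 8.25 × 10^-3 = 4.12 × 10^-3 mol
mass of As2O3 = 4.12 × 10^-3 × 197.84 g/mol = 0.816 g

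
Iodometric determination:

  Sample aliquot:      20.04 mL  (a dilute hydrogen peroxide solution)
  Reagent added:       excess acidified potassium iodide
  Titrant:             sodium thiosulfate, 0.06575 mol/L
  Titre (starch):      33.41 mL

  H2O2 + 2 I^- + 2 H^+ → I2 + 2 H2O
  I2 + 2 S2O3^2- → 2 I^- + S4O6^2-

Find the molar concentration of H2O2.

n(S2O3^2-) = 0.03341 × 0.06575 = 2.197 × 10^-3 mol
n(I2) = n(S2O3^2-)/2 = 1.098 × 10^-3 mol
n(H2O2) in the aliquot = 1.098 × 10^-3 mol (1:1 ratio)
[H2O2] = 1.098 × 10^-3 / 0.02004 = 0.05481 mol/L

0.05481 mol/L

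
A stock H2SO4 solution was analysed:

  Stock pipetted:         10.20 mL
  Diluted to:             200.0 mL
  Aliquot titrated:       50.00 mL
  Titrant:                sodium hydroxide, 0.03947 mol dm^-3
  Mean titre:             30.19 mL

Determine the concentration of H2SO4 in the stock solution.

H2SO4 + 2 NaOH → Na2SO4 + 2 H2O
n(NaOH) = 0.03019 × 0.03947 = 1.192 × 10^-3 mol
From the 1:2 ratio, n(H2SO4) in the aliquot = 1/2 × 1.192 × 10^-3 = 5.958 × 10^-4 mol
[H2SO4]_dilute = 5.958 × 10^-4 / 0.05000 = 0.01192 mol/L
Dilution factor = 200.0 / 10.20 = 19.61
[H2SO4]_stock = 0.01192 × 19.61 = 0.2336 mol/L

0.2336 mol/L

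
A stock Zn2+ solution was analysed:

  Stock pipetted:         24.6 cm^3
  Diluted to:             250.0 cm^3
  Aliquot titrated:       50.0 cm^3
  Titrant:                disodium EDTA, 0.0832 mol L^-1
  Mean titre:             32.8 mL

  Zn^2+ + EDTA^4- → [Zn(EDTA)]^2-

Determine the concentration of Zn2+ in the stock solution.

n(EDTA) = 0.0328 × 0.0832 = 2.73 × 10^-3 mol
n(Zn2+) in the aliquot = 2.73 × 10^-3 mol (1:1 ratio)
[Zn2+]_dilute = 2.73 × 10^-3 / 0.0500 = 0.0546 mol/L
Dilution factor = 250.0 / 24.6 = 10.16
[Zn2+]_stock = 0.0546 × 10.16 = 0.555 mol/L

0.555 mol/L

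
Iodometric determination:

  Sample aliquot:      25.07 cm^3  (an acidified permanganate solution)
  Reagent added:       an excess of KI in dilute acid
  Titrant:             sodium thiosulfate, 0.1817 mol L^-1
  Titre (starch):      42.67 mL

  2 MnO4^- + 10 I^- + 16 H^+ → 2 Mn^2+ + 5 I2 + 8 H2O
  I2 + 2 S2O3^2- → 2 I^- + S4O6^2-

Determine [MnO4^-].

0.06185 mol/L

n(S2O3^2-) = 0.04267 × 0.1817 = 7.753 × 10^-3 mol
n(I2) = n(S2O3^2-)/2 = 3.877 × 10^-3 mol
From the 2:5 ratio, n(MnO4^-) in the aliquot = 2/5 × 3.877 × 10^-3 = 1.551 × 10^-3 mol
[MnO4^-] = 1.551 × 10^-3 / 0.02507 = 0.06185 mol/L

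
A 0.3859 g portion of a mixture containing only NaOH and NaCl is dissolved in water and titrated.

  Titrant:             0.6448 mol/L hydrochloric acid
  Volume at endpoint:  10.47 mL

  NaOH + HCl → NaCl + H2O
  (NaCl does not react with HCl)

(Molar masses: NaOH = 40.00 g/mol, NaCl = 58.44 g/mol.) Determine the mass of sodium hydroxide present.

0.2700 g

n(HCl) = 0.01047 × 0.6448 = 6.751 × 10^-3 mol
Let x = n(NaOH), y = n(NaCl).
Titrant: 1x = 6.751 × 10^-3;  mass: 40.00x + 58.44y = 0.3859
Solving, x = 6.751 × 10^-3 mol, y = 1.983 × 10^-3 mol
mass of NaOH = 6.751 × 10^-3 × 40.00 = 0.2700 g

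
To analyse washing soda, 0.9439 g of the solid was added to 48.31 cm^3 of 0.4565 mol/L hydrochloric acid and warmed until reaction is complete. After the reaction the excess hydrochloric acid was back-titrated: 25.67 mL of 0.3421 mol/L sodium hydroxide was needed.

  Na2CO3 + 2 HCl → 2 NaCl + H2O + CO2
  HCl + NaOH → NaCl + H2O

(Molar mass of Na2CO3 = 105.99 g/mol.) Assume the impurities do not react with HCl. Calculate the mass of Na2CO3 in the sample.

0.7033 g

n(HCl) added = 0.04831 × 0.4565 = 0.02205 mol
n(NaOH) used in back-titration = 0.02567 × 0.3421 = 8.782 × 10^-3 mol
n(HCl) left over = 8.782 × 10^-3 mol (1:1 ratio)
n(HCl) consumed by analyte = 0.02205 − 8.782 × 10^-3 = 0.01327 mol
From the 1:2 ratio, n(Na2CO3) = 1/2 × 0.01327 = 6.636 × 10^-3 mol
mass of Na2CO3 = 6.636 × 10^-3 × 105.99 = 0.7033 g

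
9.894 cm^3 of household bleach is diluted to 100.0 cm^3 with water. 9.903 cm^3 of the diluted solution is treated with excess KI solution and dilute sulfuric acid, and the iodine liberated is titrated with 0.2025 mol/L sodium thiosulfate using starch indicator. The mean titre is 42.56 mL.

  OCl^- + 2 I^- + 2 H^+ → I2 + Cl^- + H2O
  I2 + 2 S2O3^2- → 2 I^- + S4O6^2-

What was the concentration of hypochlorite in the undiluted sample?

4.398 mol/L

n(S2O3^2-) = 0.04256 × 0.2025 = 8.618 × 10^-3 mol
n(I2) = n(S2O3^2-)/2 = 4.309 × 10^-3 mol
n(OCl^-) in the aliquot = 4.309 × 10^-3 mol (1:1 ratio)
[OCl^-]_dilute = 4.309 × 10^-3 / 0.009903 = 0.4351 mol/L
[OCl^-]_original = 0.4351 × 100.0/9.894 = 4.398 mol/L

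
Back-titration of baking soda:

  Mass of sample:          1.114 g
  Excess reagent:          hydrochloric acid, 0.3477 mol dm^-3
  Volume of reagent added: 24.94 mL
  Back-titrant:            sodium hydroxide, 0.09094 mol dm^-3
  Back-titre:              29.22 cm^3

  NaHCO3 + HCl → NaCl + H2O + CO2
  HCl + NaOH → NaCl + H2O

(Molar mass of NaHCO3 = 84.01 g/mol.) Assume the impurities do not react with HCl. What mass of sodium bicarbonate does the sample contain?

0.5053 g

n(HCl) added = 0.02494 × 0.3477 = 8.672 × 10^-3 mol
n(NaOH) used in back-titration = 0.02922 × 0.09094 = 2.657 × 10^-3 mol
n(HCl) left over = 2.657 × 10^-3 mol (1:1 ratio)
n(HCl) consumed by analyte = 8.672 × 10^-3 − 2.657 × 10^-3 = 6.014 × 10^-3 mol
n(NaHCO3) = 6.014 × 10^-3 mol (1:1 ratio)
mass of NaHCO3 = 6.014 × 10^-3 × 84.01 = 0.5053 g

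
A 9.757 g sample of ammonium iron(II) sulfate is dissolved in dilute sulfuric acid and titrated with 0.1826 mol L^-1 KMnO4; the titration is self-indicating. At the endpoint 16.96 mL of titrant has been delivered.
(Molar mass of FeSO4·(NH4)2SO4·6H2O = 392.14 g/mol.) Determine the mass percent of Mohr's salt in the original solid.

MnO4^- + 5 Fe^2+ + 8 H^+ → Mn^2+ + 5 Fe^3+ + 4 H2O
n(KMnO4) = 0.01696 L × 0.1826 mol/L = 3.097 × 10^-3 mol
From the 5:1 ratio, n(FeSO4·(NH4)2SO4·6H2O) = 5/1 × 3.097 × 10^-3 = 0.01548 mol
mass of FeSO4·(NH4)2SO4·6H2O = 0.01548 × 392.14 g/mol = 6.072 g
% FeSO4·(NH4)2SO4·6H2O = 6.072 / 9.757 × 100 = 62.23 %

62.23 %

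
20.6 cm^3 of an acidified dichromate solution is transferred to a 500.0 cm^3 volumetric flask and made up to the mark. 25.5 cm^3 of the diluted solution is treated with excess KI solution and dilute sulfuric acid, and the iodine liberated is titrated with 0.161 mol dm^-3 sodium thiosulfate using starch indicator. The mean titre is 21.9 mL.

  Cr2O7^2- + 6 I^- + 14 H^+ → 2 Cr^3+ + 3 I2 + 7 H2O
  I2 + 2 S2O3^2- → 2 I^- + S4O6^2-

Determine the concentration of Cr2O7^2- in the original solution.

0.559 mol/L

n(S2O3^2-) = 0.0219 × 0.161 = 3.53 × 10^-3 mol
n(I2) = n(S2O3^2-)/2 = 1.76 × 10^-3 mol
From the 1:3 ratio, n(Cr2O7^2-) in the aliquot = 1/3 × 1.76 × 10^-3 = 5.88 × 10^-4 mol
[Cr2O7^2-]_dilute = 5.88 × 10^-4 / 0.0255 = 0.0230 mol/L
[Cr2O7^2-]_original = 0.0230 × 500.0/20.6 = 0.559 mol/L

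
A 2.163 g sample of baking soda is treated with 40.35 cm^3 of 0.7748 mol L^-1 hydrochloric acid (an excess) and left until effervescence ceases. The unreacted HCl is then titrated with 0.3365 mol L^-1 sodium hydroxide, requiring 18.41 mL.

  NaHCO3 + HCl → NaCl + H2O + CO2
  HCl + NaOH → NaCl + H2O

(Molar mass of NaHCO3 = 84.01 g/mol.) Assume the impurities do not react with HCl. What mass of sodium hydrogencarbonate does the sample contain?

n(HCl) added = 0.04035 × 0.7748 = 0.03126 mol
n(NaOH) used in back-titration = 0.01841 × 0.3365 = 6.195 × 10^-3 mol
n(HCl) left over = 6.195 × 10^-3 mol (1:1 ratio)
n(HCl) consumed by analyte = 0.03126 − 6.195 × 10^-3 = 0.02507 mol
n(NaHCO3) = 0.02507 mol (1:1 ratio)
mass of NaHCO3 = 0.02507 × 84.01 = 2.106 g

2.106 g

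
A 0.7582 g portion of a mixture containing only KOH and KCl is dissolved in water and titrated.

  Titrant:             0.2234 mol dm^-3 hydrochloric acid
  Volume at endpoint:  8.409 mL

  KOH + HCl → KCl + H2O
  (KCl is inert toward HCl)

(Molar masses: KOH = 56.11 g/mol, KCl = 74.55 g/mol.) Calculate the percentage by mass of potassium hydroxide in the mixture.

13.90 %

n(HCl) = 0.008409 × 0.2234 = 1.879 × 10^-3 mol
Let x = n(KOH), y = n(KCl).
Titrant: 1x = 1.879 × 10^-3;  mass: 56.11x + 74.55y = 0.7582
Solving, x = 1.879 × 10^-3 mol, y = 8.756 × 10^-3 mol
mass of KOH = 1.879 × 10^-3 × 56.11 = 0.1054 g
% KOH = 0.1054 / 0.7582 × 100 = 13.90 %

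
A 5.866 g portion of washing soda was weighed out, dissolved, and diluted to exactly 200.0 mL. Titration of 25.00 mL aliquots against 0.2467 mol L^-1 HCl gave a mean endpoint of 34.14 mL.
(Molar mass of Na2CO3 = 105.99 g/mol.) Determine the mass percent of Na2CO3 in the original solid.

Na2CO3 + 2 HCl → 2 NaCl + H2O + CO2
n(HCl) per titration = 0.03414 × 0.2467 = 8.422 × 10^-3 mol
From the 1:2 ratio, n(Na2CO3) in each aliquot = 1/2 × 8.422 × 10^-3 = 4.211 × 10^-3 mol
n(Na2CO3) in the whole flask = 4.211 × 10^-3 × 200.0/25.00 = 0.03369 mol
mass of Na2CO3 = 0.03369 × 105.99 = 3.571 g
% Na2CO3 = 3.571 / 5.866 × 100 = 60.87 %

60.87 %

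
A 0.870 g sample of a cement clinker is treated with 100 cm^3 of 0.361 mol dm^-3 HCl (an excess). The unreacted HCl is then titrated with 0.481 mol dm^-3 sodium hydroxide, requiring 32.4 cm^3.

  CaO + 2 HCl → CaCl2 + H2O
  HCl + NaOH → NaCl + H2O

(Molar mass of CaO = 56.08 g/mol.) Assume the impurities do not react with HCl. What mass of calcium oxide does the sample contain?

n(HCl) added = 0.100 × 0.361 = 0.0361 mol
n(NaOH) used in back-titration = 0.0324 × 0.481 = 0.0156 mol
n(HCl) left over = 0.0156 mol (1:1 ratio)
n(HCl) consumed by analyte = 0.0361 − 0.0156 = 0.0205 mol
From the 1:2 ratio, n(CaO) = 1/2 × 0.0205 = 0.0103 mol
mass of CaO = 0.0103 × 56.08 = 0.575 g

0.575 g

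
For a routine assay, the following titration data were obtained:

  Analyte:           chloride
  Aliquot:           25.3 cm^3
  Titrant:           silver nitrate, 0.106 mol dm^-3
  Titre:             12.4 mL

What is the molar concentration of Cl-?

0.0520 mol/L

Ag^+ + Cl^- → AgCl(s)
n(AgNO3) = 0.0124 L × 0.106 mol/L = 1.31 × 10^-3 mol
n(Cl-) = 1.31 × 10^-3 mol (1:1 mole ratio)
[Cl-] = 1.31 × 10^-3 mol / 0.0253 L = 0.0520 mol/L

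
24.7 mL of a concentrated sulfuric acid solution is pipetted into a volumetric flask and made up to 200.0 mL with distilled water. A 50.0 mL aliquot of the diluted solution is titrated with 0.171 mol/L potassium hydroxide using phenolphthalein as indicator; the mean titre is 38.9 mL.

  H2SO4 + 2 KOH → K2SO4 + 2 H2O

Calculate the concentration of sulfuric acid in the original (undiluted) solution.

0.539 mol/L

n(KOH) = 0.0389 × 0.171 = 6.65 × 10^-3 mol
From the 1:2 ratio, n(H2SO4) in the aliquot = 1/2 × 6.65 × 10^-3 = 3.33 × 10^-3 mol
[H2SO4]_dilute = 3.33 × 10^-3 / 0.0500 = 0.0665 mol/L
Dilution factor = 200.0 / 24.7 = 8.097
[H2SO4]_stock = 0.0665 × 8.097 = 0.539 mol/L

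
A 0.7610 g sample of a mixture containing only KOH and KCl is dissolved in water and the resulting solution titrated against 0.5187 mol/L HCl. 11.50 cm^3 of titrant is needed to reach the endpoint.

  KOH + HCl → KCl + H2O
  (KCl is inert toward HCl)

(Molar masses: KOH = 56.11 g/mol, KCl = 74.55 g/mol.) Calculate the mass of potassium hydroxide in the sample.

n(HCl) = 0.01150 × 0.5187 = 5.965 × 10^-3 mol
Let x = n(KOH), y = n(KCl).
Titrant: 1x = 5.965 × 10^-3;  mass: 56.11x + 74.55y = 0.7610
Solving, x = 5.965 × 10^-3 mol, y = 5.718 × 10^-3 mol
mass of KOH = 5.965 × 10^-3 × 56.11 = 0.3347 g

0.3347 g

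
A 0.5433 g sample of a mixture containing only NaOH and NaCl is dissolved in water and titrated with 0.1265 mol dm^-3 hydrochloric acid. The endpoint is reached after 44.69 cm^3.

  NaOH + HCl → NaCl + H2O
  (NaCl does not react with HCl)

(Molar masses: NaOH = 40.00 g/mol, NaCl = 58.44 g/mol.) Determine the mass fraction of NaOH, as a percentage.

n(HCl) = 0.04469 × 0.1265 = 5.653 × 10^-3 mol
Let x = n(NaOH), y = n(NaCl).
Titrant: 1x = 5.653 × 10^-3;  mass: 40.00x + 58.44y = 0.5433
Solving, x = 5.653 × 10^-3 mol, y = 5.427 × 10^-3 mol
mass of NaOH = 5.653 × 10^-3 × 40.00 = 0.2261 g
% NaOH = 0.2261 / 0.5433 × 100 = 41.62 %

41.62 %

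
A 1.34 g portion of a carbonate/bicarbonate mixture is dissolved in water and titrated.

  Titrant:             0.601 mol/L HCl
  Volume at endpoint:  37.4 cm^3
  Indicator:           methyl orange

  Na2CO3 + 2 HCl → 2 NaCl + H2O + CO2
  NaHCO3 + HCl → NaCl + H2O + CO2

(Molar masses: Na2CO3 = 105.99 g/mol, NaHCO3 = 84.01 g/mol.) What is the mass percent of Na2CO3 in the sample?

n(HCl) = 0.0374 × 0.601 = 0.0225 mol
Let x = n(Na2CO3), y = n(NaHCO3).
Titrant: 2x + 1y = 0.0225;  mass: 105.99x + 84.01y = 1.34
Solving, x = 8.84 × 10^-3 mol, y = 4.80 × 10^-3 mol
mass of Na2CO3 = 8.84 × 10^-3 × 105.99 = 0.937 g
% Na2CO3 = 0.937 / 1.34 × 100 = 69.9 %

69.9 %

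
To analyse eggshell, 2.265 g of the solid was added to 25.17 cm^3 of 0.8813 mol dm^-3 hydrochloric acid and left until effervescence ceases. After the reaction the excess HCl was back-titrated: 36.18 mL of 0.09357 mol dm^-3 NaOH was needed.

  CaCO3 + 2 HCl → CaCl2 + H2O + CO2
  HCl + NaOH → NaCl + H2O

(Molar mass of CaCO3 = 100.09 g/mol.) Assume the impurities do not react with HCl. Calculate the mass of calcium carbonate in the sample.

0.9407 g

n(HCl) added = 0.02517 × 0.8813 = 0.02218 mol
n(NaOH) used in back-titration = 0.03618 × 0.09357 = 3.385 × 10^-3 mol
n(HCl) left over = 3.385 × 10^-3 mol (1:1 ratio)
n(HCl) consumed by analyte = 0.02218 − 3.385 × 10^-3 = 0.01880 mol
From the 1:2 ratio, n(CaCO3) = 1/2 × 0.01880 = 9.398 × 10^-3 mol
mass of CaCO3 = 9.398 × 10^-3 × 100.09 = 0.9407 g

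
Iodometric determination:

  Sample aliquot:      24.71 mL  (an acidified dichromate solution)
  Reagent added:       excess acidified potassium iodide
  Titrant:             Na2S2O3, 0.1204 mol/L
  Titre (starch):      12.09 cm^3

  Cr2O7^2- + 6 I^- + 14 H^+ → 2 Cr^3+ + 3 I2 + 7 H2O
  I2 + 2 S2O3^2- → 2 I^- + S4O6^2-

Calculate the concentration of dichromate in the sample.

n(S2O3^2-) = 0.01209 × 0.1204 = 1.456 × 10^-3 mol
n(I2) = n(S2O3^2-)/2 = 7.278 × 10^-4 mol
From the 1:3 ratio, n(Cr2O7^2-) in the aliquot = 1/3 × 7.278 × 10^-4 = 2.426 × 10^-4 mol
[Cr2O7^2-] = 2.426 × 10^-4 / 0.02471 = 0.009818 mol/L

0.009818 mol/L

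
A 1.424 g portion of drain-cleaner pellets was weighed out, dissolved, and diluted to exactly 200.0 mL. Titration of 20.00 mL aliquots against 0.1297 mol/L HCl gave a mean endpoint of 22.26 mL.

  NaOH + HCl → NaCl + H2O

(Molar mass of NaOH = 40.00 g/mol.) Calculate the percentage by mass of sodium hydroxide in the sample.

n(HCl) per titration = 0.02226 × 0.1297 = 2.887 × 10^-3 mol
n(NaOH) in each aliquot = 2.887 × 10^-3 mol (1:1 ratio)
n(NaOH) in the whole flask = 2.887 × 10^-3 × 200.0/20.00 = 0.02887 mol
mass of NaOH = 0.02887 × 40.00 = 1.155 g
% NaOH = 1.155 / 1.424 × 100 = 81.10 %

81.10 %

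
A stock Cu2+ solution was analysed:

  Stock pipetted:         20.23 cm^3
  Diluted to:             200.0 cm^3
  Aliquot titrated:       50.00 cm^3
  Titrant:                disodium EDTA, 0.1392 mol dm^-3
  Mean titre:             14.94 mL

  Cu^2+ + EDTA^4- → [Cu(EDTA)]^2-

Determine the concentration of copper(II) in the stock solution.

0.4112 mol/L

n(EDTA) = 0.01494 × 0.1392 = 2.080 × 10^-3 mol
n(Cu2+) in the aliquot = 2.080 × 10^-3 mol (1:1 ratio)
[Cu2+]_dilute = 2.080 × 10^-3 / 0.05000 = 0.04159 mol/L
Dilution factor = 200.0 / 20.23 = 9.886
[Cu2+]_stock = 0.04159 × 9.886 = 0.4112 mol/L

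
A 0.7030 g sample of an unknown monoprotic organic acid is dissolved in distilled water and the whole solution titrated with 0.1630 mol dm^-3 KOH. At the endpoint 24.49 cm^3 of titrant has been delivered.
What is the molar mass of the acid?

n(KOH) = 0.02449 L × 0.1630 mol/L = 3.992 × 10^-3 mol
n(HA) = 3.992 × 10^-3 mol (1:1 ratio)
M = m / n = 0.7030 g / 3.992 × 10^-3 mol = 176.1 g/mol

176.1 g/mol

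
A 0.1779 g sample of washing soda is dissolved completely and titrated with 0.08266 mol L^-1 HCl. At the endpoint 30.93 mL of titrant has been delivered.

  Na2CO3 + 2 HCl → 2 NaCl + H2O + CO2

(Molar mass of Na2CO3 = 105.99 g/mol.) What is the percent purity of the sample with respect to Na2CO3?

76.16 %

n(HCl) = 0.03093 L × 0.08266 mol/L = 2.557 × 10^-3 mol
From the 1:2 ratio, n(Na2CO3) = 1/2 × 2.557 × 10^-3 = 1.278 × 10^-3 mol
mass of Na2CO3 = 1.278 × 10^-3 × 105.99 g/mol = 0.1355 g
% Na2CO3 = 0.1355 / 0.1779 × 100 = 76.16 %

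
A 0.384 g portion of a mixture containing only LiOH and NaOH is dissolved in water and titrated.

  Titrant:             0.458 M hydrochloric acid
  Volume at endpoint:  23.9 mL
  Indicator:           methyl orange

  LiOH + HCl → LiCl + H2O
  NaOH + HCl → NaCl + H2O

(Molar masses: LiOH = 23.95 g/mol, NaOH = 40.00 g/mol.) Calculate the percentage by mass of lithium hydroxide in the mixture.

20.9 %

n(HCl) = 0.0239 × 0.458 = 0.0109 mol
Let x = n(LiOH), y = n(NaOH).
Titrant: 1x + 1y = 0.0109;  mass: 23.95x + 40.00y = 0.384
Solving, x = 3.36 × 10^-3 mol, y = 7.59 × 10^-3 mol
mass of LiOH = 3.36 × 10^-3 × 23.95 = 0.0804 g
% LiOH = 0.0804 / 0.384 × 100 = 20.9 %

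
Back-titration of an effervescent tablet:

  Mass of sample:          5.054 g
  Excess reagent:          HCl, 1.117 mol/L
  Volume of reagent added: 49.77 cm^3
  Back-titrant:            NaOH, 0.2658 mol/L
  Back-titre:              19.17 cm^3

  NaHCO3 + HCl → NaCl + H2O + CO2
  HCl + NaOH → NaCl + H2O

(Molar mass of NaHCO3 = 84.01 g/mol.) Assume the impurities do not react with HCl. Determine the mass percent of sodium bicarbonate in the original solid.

83.94 %

n(HCl) added = 0.04977 × 1.117 = 0.05559 mol
n(NaOH) used in back-titration = 0.01917 × 0.2658 = 5.095 × 10^-3 mol
n(HCl) left over = 5.095 × 10^-3 mol (1:1 ratio)
n(HCl) consumed by analyte = 0.05559 − 5.095 × 10^-3 = 0.05050 mol
n(NaHCO3) = 0.05050 mol (1:1 ratio)
mass of NaHCO3 = 0.05050 × 84.01 = 4.242 g
% NaHCO3 = 4.242 / 5.054 × 100 = 83.94 %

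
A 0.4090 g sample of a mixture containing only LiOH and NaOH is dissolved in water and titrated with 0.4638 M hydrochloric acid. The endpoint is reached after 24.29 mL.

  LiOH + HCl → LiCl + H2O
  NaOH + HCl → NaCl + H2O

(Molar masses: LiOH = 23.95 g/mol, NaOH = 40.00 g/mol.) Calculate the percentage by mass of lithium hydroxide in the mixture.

n(HCl) = 0.02429 × 0.4638 = 0.01127 mol
Let x = n(LiOH), y = n(NaOH).
Titrant: 1x + 1y = 0.01127;  mass: 23.95x + 40.00y = 0.4090
Solving, x = 2.594 × 10^-3 mol, y = 8.672 × 10^-3 mol
mass of LiOH = 2.594 × 10^-3 × 23.95 = 0.06212 g
% LiOH = 0.06212 / 0.4090 × 100 = 15.19 %

15.19 %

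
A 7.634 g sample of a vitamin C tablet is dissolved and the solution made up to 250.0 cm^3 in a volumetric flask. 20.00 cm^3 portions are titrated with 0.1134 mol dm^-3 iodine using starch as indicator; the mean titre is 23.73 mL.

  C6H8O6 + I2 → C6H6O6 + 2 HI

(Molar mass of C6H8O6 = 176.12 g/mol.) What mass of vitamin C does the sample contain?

n(I2) per titration = 0.02373 × 0.1134 = 2.691 × 10^-3 mol
n(C6H8O6) in each aliquot = 2.691 × 10^-3 mol (1:1 ratio)
n(C6H8O6) in the whole flask = 2.691 × 10^-3 × 250.0/20.00 = 0.03364 mol
mass of C6H8O6 = 0.03364 × 176.12 = 5.924 g

5.924 g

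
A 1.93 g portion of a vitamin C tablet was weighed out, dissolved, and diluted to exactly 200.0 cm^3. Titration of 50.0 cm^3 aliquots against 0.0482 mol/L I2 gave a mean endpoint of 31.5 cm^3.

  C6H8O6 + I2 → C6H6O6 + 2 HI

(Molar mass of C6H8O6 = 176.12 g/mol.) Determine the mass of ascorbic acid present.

n(I2) per titration = 0.0315 × 0.0482 = 1.52 × 10^-3 mol
n(C6H8O6) in each aliquot = 1.52 × 10^-3 mol (1:1 ratio)
n(C6H8O6) in the whole flask = 1.52 × 10^-3 × 200.0/50.0 = 6.07 × 10^-3 mol
mass of C6H8O6 = 6.07 × 10^-3 × 176.12 = 1.07 g

1.07 g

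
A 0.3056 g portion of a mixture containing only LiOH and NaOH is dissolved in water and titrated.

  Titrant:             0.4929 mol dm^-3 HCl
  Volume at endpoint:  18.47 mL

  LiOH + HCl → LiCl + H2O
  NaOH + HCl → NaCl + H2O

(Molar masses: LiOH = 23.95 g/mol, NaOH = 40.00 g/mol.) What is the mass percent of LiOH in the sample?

28.59 %

n(HCl) = 0.01847 × 0.4929 = 9.104 × 10^-3 mol
Let x = n(LiOH), y = n(NaOH).
Titrant: 1x + 1y = 9.104 × 10^-3;  mass: 23.95x + 40.00y = 0.3056
Solving, x = 3.648 × 10^-3 mol, y = 5.456 × 10^-3 mol
mass of LiOH = 3.648 × 10^-3 × 23.95 = 0.08738 g
% LiOH = 0.08738 / 0.3056 × 100 = 28.59 %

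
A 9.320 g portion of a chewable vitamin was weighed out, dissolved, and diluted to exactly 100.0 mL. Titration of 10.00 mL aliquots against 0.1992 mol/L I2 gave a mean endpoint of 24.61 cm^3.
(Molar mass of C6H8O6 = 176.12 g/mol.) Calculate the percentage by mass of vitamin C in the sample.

C6H8O6 + I2 → C6H6O6 + 2 HI
n(I2) per titration = 0.02461 × 0.1992 = 4.902 × 10^-3 mol
n(C6H8O6) in each aliquot = 4.902 × 10^-3 mol (1:1 ratio)
n(C6H8O6) in the whole flask = 4.902 × 10^-3 × 100.0/10.00 = 0.04902 mol
mass of C6H8O6 = 0.04902 × 176.12 = 8.634 g
% C6H8O6 = 8.634 / 9.320 × 100 = 92.64 %

92.64 %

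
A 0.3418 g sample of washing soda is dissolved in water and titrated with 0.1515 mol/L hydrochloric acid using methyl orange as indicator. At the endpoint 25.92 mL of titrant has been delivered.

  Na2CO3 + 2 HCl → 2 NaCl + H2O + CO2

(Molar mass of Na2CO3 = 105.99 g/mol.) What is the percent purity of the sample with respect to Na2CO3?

n(HCl) = 0.02592 L × 0.1515 mol/L = 3.927 × 10^-3 mol
From the 1:2 ratio, n(Na2CO3) = 1/2 × 3.927 × 10^-3 = 1.963 × 10^-3 mol
mass of Na2CO3 = 1.963 × 10^-3 × 105.99 g/mol = 0.2081 g
% Na2CO3 = 0.2081 / 0.3418 × 100 = 60.89 %

60.89 %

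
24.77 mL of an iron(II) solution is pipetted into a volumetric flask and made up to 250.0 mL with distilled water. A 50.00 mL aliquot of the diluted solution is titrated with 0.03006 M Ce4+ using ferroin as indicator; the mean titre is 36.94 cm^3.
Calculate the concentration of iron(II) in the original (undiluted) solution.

Ce^4+ + Fe^2+ → Ce^3+ + Fe^3+
n(Ce4+) = 0.03694 × 0.03006 = 1.110 × 10^-3 mol
n(Fe2+) in the aliquot = 1.110 × 10^-3 mol (1:1 ratio)
[Fe2+]_dilute = 1.110 × 10^-3 / 0.05000 = 0.02221 mol/L
Dilution factor = 250.0 / 24.77 = 10.09
[Fe2+]_stock = 0.02221 × 10.09 = 0.2241 mol/L

0.2241 M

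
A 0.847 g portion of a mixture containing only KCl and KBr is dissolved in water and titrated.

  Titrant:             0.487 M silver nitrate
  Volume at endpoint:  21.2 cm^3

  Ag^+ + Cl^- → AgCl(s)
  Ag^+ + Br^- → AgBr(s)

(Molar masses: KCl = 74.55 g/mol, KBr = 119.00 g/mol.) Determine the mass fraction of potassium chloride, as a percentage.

75.6 %

n(AgNO3) = 0.0212 × 0.487 = 0.0103 mol
Let x = n(KCl), y = n(KBr).
Titrant: 1x + 1y = 0.0103;  mass: 74.55x + 119.00y = 0.847
Solving, x = 8.59 × 10^-3 mol, y = 1.74 × 10^-3 mol
mass of KCl = 8.59 × 10^-3 × 74.55 = 0.640 g
% KCl = 0.640 / 0.847 × 100 = 75.6 %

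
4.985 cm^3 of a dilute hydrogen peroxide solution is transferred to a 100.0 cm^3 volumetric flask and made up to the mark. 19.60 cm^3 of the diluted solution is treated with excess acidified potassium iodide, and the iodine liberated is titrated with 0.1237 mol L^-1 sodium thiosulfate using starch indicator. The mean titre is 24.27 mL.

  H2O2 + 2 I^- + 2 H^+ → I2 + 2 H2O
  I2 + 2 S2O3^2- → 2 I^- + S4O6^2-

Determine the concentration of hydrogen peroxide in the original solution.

1.536 mol/L

n(S2O3^2-) = 0.02427 × 0.1237 = 3.002 × 10^-3 mol
n(I2) = n(S2O3^2-)/2 = 1.501 × 10^-3 mol
n(H2O2) in the aliquot = 1.501 × 10^-3 mol (1:1 ratio)
[H2O2]_dilute = 1.501 × 10^-3 / 0.01960 = 0.07659 mol/L
[H2O2]_original = 0.07659 × 100.0/4.985 = 1.536 mol/L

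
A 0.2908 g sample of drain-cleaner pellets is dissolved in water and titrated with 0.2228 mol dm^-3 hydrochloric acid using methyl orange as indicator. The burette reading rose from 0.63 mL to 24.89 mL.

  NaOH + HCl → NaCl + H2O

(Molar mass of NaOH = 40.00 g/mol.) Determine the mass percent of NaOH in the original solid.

74.35 %

n(HCl) = 0.02426 L × 0.2228 mol/L = 5.405 × 10^-3 mol
n(NaOH) = 5.405 × 10^-3 mol (1:1 ratio)
mass of NaOH = 5.405 × 10^-3 × 40.00 g/mol = 0.2162 g
% NaOH = 0.2162 / 0.2908 × 100 = 74.35 %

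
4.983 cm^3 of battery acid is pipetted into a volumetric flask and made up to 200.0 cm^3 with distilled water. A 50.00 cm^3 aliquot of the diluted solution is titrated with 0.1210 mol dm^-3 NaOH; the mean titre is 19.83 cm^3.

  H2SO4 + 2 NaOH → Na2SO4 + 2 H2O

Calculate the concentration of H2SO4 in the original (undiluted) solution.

n(NaOH) = 0.01983 × 0.1210 = 2.399 × 10^-3 mol
From the 1:2 ratio, n(H2SO4) in the aliquot = 1/2 × 2.399 × 10^-3 = 1.200 × 10^-3 mol
[H2SO4]_dilute = 1.200 × 10^-3 / 0.05000 = 0.02399 mol/L
Dilution factor = 200.0 / 4.983 = 40.14
[H2SO4]_stock = 0.02399 × 40.14 = 0.9630 mol/L

0.9630 mol/L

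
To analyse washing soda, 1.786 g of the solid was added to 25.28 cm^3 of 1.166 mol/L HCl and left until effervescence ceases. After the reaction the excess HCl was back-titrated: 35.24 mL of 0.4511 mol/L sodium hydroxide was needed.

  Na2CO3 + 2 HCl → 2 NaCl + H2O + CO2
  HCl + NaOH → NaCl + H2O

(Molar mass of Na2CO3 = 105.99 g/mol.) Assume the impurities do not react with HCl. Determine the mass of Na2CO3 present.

n(HCl) added = 0.02528 × 1.166 = 0.02948 mol
n(NaOH) used in back-titration = 0.03524 × 0.4511 = 0.01590 mol
n(HCl) left over = 0.01590 mol (1:1 ratio)
n(HCl) consumed by analyte = 0.02948 − 0.01590 = 0.01358 mol
From the 1:2 ratio, n(Na2CO3) = 1/2 × 0.01358 = 6.790 × 10^-3 mol
mass of Na2CO3 = 6.790 × 10^-3 × 105.99 = 0.7197 g

0.7197 g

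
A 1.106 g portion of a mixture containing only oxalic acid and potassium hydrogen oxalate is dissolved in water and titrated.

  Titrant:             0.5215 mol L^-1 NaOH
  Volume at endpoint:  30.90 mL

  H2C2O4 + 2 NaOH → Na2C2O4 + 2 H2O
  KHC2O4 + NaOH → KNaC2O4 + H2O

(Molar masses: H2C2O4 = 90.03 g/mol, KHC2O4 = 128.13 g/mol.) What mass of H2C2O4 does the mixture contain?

0.5192 g

n(NaOH) = 0.03090 × 0.5215 = 0.01611 mol
Let x = n(H2C2O4), y = n(KHC2O4).
Titrant: 2x + 1y = 0.01611;  mass: 90.03x + 128.13y = 1.106
Solving, x = 5.768 × 10^-3 mol, y = 4.579 × 10^-3 mol
mass of H2C2O4 = 5.768 × 10^-3 × 90.03 = 0.5192 g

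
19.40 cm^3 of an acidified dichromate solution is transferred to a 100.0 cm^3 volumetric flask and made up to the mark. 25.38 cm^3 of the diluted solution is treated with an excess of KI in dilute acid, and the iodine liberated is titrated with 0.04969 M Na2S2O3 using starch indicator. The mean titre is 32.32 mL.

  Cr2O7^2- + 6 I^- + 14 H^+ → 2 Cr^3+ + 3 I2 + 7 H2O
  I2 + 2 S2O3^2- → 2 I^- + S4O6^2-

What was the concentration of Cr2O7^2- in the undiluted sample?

0.05436 M

n(S2O3^2-) = 0.03232 × 0.04969 = 1.606 × 10^-3 mol
n(I2) = n(S2O3^2-)/2 = 8.030 × 10^-4 mol
From the 1:3 ratio, n(Cr2O7^2-) in the aliquot = 1/3 × 8.030 × 10^-4 = 2.677 × 10^-4 mol
[Cr2O7^2-]_dilute = 2.677 × 10^-4 / 0.02538 = 0.01055 mol/L
[Cr2O7^2-]_original = 0.01055 × 100.0/19.40 = 0.05436 mol/L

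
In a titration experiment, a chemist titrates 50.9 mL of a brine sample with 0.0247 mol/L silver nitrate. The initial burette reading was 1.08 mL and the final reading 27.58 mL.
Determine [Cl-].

Ag^+ + Cl^- → AgCl(s)
n(AgNO3) = 0.0265 L × 0.0247 mol/L = 6.55 × 10^-4 mol
n(Cl-) = 6.55 × 10^-4 mol (1:1 mole ratio)
[Cl-] = 6.55 × 10^-4 mol / 0.0509 L = 0.0129 mol/L

0.0129 mol/L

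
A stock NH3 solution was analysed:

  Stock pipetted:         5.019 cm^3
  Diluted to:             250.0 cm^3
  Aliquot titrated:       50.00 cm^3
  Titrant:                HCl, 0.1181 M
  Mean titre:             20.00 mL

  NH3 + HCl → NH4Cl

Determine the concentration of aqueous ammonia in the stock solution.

2.353 M

n(HCl) = 0.02000 × 0.1181 = 2.362 × 10^-3 mol
n(NH3) in the aliquot = 2.362 × 10^-3 mol (1:1 ratio)
[NH3]_dilute = 2.362 × 10^-3 / 0.05000 = 0.04724 mol/L
Dilution factor = 250.0 / 5.019 = 49.81
[NH3]_stock = 0.04724 × 49.81 = 2.353 mol/L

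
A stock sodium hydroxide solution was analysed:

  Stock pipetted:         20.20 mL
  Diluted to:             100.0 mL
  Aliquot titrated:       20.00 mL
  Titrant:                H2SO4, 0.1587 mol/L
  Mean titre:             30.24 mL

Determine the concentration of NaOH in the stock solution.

2.376 mol/L

2 NaOH + H2SO4 → Na2SO4 + 2 H2O
n(H2SO4) = 0.03024 × 0.1587 = 4.799 × 10^-3 mol
From the 2:1 ratio, n(NaOH) in the aliquot = 2/1 × 4.799 × 10^-3 = 9.598 × 10^-3 mol
[NaOH]_dilute = 9.598 × 10^-3 / 0.02000 = 0.4799 mol/L
Dilution factor = 100.0 / 20.20 = 4.950
[NaOH]_stock = 0.4799 × 4.950 = 2.376 mol/L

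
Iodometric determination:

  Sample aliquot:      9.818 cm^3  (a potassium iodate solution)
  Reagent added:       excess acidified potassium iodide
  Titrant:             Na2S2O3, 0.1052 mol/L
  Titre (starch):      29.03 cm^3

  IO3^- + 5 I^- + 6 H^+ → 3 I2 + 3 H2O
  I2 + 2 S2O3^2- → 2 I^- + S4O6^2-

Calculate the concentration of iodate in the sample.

0.05184 mol/L

n(S2O3^2-) = 0.02903 × 0.1052 = 3.054 × 10^-3 mol
n(I2) = n(S2O3^2-)/2 = 1.527 × 10^-3 mol
From the 1:3 ratio, n(IO3^-) in the aliquot = 1/3 × 1.527 × 10^-3 = 5.090 × 10^-4 mol
[IO3^-] = 5.090 × 10^-4 / 0.009818 = 0.05184 mol/L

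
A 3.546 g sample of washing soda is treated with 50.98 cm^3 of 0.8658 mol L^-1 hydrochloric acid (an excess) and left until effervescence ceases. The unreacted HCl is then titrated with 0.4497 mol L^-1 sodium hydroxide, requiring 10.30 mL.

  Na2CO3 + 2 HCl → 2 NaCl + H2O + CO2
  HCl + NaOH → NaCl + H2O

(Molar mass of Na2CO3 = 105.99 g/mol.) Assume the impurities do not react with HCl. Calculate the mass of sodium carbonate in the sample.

n(HCl) added = 0.05098 × 0.8658 = 0.04414 mol
n(NaOH) used in back-titration = 0.01030 × 0.4497 = 4.632 × 10^-3 mol
n(HCl) left over = 4.632 × 10^-3 mol (1:1 ratio)
n(HCl) consumed by analyte = 0.04414 − 4.632 × 10^-3 = 0.03951 mol
From the 1:2 ratio, n(Na2CO3) = 1/2 × 0.03951 = 0.01975 mol
mass of Na2CO3 = 0.01975 × 105.99 = 2.094 g

2.094 g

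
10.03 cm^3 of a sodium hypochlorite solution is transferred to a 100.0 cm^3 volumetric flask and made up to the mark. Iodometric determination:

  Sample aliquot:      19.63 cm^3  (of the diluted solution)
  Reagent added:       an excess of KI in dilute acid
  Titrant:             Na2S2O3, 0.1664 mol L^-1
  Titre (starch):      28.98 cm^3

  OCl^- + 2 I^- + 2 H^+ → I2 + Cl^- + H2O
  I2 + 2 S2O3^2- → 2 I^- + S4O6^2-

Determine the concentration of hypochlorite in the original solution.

1.225 mol/L

n(S2O3^2-) = 0.02898 × 0.1664 = 4.822 × 10^-3 mol
n(I2) = n(S2O3^2-)/2 = 2.411 × 10^-3 mol
n(OCl^-) in the aliquot = 2.411 × 10^-3 mol (1:1 ratio)
[OCl^-]_dilute = 2.411 × 10^-3 / 0.01963 = 0.1228 mol/L
[OCl^-]_original = 0.1228 × 100.0/10.03 = 1.225 mol/L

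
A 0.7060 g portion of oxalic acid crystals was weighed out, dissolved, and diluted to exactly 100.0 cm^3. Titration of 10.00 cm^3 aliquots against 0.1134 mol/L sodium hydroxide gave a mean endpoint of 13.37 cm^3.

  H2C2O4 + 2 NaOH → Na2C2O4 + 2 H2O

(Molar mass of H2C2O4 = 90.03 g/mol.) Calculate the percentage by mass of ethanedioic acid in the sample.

96.67 %

n(NaOH) per titration = 0.01337 × 0.1134 = 1.516 × 10^-3 mol
From the 1:2 ratio, n(H2C2O4) in each aliquot = 1/2 × 1.516 × 10^-3 = 7.581 × 10^-4 mol
n(H2C2O4) in the whole flask = 7.581 × 10^-4 × 100.0/10.00 = 7.581 × 10^-3 mol
mass of H2C2O4 = 7.581 × 10^-3 × 90.03 = 0.6825 g
% H2C2O4 = 0.6825 / 0.7060 × 100 = 96.67 %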